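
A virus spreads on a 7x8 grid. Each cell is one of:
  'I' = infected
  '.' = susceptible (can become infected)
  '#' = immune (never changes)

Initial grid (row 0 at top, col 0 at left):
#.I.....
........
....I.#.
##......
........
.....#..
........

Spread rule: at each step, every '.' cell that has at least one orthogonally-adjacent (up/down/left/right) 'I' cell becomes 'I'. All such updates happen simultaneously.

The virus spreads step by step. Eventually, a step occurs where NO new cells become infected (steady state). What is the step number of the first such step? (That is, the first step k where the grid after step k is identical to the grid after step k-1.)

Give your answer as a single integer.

Step 0 (initial): 2 infected
Step 1: +7 new -> 9 infected
Step 2: +8 new -> 17 infected
Step 3: +9 new -> 26 infected
Step 4: +8 new -> 34 infected
Step 5: +8 new -> 42 infected
Step 6: +5 new -> 47 infected
Step 7: +3 new -> 50 infected
Step 8: +1 new -> 51 infected
Step 9: +0 new -> 51 infected

Answer: 9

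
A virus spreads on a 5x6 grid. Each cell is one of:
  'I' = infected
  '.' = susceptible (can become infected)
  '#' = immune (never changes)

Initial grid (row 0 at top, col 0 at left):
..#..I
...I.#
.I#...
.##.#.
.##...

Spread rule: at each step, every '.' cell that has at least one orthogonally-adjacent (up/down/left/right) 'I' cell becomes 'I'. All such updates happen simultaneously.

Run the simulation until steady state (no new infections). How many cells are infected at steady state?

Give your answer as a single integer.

Answer: 22

Derivation:
Step 0 (initial): 3 infected
Step 1: +7 new -> 10 infected
Step 2: +5 new -> 15 infected
Step 3: +4 new -> 19 infected
Step 4: +2 new -> 21 infected
Step 5: +1 new -> 22 infected
Step 6: +0 new -> 22 infected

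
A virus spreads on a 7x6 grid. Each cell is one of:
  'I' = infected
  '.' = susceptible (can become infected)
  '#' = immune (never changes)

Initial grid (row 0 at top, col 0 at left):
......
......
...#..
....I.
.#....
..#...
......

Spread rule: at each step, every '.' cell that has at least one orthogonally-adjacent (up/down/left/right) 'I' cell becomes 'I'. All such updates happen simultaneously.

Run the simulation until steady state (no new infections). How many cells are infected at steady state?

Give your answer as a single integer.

Answer: 39

Derivation:
Step 0 (initial): 1 infected
Step 1: +4 new -> 5 infected
Step 2: +6 new -> 11 infected
Step 3: +9 new -> 20 infected
Step 4: +7 new -> 27 infected
Step 5: +5 new -> 32 infected
Step 6: +4 new -> 36 infected
Step 7: +3 new -> 39 infected
Step 8: +0 new -> 39 infected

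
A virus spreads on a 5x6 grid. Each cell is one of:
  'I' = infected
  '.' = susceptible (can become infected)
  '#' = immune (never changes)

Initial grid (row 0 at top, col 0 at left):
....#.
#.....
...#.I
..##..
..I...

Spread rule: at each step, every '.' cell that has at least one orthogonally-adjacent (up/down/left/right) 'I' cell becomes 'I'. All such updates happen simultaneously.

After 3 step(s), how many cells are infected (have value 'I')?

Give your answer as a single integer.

Answer: 17

Derivation:
Step 0 (initial): 2 infected
Step 1: +5 new -> 7 infected
Step 2: +7 new -> 14 infected
Step 3: +3 new -> 17 infected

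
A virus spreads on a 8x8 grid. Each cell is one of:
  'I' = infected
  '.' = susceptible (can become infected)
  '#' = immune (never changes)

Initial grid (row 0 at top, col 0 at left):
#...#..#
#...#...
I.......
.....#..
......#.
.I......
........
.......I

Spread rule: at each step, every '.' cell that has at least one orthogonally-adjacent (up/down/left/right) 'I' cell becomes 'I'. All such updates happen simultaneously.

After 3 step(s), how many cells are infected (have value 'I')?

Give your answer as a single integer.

Answer: 36

Derivation:
Step 0 (initial): 3 infected
Step 1: +8 new -> 11 infected
Step 2: +12 new -> 23 infected
Step 3: +13 new -> 36 infected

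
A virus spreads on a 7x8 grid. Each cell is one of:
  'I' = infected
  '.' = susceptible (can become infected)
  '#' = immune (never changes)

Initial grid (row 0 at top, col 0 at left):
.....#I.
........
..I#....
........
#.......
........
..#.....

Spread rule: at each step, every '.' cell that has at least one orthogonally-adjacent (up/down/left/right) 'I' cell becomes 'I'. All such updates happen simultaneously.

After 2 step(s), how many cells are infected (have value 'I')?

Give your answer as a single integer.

Step 0 (initial): 2 infected
Step 1: +5 new -> 7 infected
Step 2: +10 new -> 17 infected

Answer: 17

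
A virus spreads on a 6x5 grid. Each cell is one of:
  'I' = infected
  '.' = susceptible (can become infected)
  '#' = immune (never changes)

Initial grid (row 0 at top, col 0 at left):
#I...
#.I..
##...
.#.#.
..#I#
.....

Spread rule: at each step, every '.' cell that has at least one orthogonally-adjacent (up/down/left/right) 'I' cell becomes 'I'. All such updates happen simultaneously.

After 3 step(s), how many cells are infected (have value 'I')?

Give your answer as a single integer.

Step 0 (initial): 3 infected
Step 1: +5 new -> 8 infected
Step 2: +6 new -> 14 infected
Step 3: +3 new -> 17 infected

Answer: 17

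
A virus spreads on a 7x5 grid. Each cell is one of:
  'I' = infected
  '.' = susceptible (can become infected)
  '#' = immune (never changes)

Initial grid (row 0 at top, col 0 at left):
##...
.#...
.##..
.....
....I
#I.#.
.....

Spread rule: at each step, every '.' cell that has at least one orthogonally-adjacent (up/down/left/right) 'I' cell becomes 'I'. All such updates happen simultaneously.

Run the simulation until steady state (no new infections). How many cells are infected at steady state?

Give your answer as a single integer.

Step 0 (initial): 2 infected
Step 1: +6 new -> 8 infected
Step 2: +8 new -> 16 infected
Step 3: +5 new -> 21 infected
Step 4: +3 new -> 24 infected
Step 5: +3 new -> 27 infected
Step 6: +1 new -> 28 infected
Step 7: +0 new -> 28 infected

Answer: 28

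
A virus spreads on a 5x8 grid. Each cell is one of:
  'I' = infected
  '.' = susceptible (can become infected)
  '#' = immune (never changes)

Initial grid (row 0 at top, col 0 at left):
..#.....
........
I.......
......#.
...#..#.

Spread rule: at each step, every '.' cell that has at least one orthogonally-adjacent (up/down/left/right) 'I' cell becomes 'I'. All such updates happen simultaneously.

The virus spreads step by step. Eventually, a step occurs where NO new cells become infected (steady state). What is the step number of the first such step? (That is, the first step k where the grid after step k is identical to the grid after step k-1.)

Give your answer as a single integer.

Answer: 10

Derivation:
Step 0 (initial): 1 infected
Step 1: +3 new -> 4 infected
Step 2: +5 new -> 9 infected
Step 3: +5 new -> 14 infected
Step 4: +4 new -> 18 infected
Step 5: +4 new -> 22 infected
Step 6: +5 new -> 27 infected
Step 7: +4 new -> 31 infected
Step 8: +3 new -> 34 infected
Step 9: +2 new -> 36 infected
Step 10: +0 new -> 36 infected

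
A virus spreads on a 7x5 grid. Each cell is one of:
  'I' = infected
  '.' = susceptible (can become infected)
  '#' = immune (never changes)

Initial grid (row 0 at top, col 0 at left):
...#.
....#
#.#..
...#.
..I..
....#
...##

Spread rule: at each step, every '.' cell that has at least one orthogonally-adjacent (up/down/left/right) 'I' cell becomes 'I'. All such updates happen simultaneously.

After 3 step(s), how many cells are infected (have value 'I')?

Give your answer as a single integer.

Step 0 (initial): 1 infected
Step 1: +4 new -> 5 infected
Step 2: +6 new -> 11 infected
Step 3: +5 new -> 16 infected

Answer: 16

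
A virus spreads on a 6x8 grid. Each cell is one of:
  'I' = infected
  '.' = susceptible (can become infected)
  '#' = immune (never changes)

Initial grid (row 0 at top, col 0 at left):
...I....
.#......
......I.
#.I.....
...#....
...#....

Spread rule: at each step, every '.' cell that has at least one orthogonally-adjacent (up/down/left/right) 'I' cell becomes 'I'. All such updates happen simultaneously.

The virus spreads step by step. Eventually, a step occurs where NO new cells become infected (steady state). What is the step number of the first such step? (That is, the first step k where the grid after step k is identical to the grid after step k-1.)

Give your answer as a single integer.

Step 0 (initial): 3 infected
Step 1: +11 new -> 14 infected
Step 2: +16 new -> 30 infected
Step 3: +9 new -> 39 infected
Step 4: +5 new -> 44 infected
Step 5: +0 new -> 44 infected

Answer: 5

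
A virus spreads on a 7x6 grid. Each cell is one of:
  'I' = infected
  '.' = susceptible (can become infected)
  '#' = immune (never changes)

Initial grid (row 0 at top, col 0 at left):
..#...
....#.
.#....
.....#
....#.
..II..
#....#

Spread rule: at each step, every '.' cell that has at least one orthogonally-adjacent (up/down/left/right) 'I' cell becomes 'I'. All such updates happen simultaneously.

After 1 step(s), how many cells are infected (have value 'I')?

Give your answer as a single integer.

Answer: 8

Derivation:
Step 0 (initial): 2 infected
Step 1: +6 new -> 8 infected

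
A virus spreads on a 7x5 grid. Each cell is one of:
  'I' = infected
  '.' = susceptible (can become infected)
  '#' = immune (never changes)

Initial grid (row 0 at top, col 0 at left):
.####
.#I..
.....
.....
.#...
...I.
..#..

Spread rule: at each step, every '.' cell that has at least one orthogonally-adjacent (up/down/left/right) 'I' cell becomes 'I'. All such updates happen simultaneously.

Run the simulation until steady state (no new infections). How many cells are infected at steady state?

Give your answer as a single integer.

Step 0 (initial): 2 infected
Step 1: +6 new -> 8 infected
Step 2: +9 new -> 17 infected
Step 3: +6 new -> 23 infected
Step 4: +4 new -> 27 infected
Step 5: +1 new -> 28 infected
Step 6: +0 new -> 28 infected

Answer: 28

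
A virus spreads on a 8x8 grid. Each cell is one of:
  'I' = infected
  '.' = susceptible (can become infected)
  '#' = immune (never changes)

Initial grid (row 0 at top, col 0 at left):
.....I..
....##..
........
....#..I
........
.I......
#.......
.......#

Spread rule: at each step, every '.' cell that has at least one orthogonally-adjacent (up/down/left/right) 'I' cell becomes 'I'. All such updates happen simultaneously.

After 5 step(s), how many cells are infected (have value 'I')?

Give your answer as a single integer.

Step 0 (initial): 3 infected
Step 1: +9 new -> 12 infected
Step 2: +14 new -> 26 infected
Step 3: +14 new -> 40 infected
Step 4: +13 new -> 53 infected
Step 5: +5 new -> 58 infected

Answer: 58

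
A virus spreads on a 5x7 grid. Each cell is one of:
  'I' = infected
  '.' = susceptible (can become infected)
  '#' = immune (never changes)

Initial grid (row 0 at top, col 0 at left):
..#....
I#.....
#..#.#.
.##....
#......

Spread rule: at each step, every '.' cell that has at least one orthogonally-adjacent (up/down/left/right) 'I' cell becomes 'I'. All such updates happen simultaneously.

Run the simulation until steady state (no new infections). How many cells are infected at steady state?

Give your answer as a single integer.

Answer: 3

Derivation:
Step 0 (initial): 1 infected
Step 1: +1 new -> 2 infected
Step 2: +1 new -> 3 infected
Step 3: +0 new -> 3 infected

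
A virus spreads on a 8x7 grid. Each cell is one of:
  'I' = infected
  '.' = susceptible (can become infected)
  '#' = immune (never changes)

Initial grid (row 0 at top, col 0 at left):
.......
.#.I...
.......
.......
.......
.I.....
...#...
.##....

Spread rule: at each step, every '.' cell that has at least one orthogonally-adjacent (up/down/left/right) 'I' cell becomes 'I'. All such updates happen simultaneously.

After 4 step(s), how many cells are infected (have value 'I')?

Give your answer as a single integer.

Step 0 (initial): 2 infected
Step 1: +8 new -> 10 infected
Step 2: +12 new -> 22 infected
Step 3: +11 new -> 33 infected
Step 4: +8 new -> 41 infected

Answer: 41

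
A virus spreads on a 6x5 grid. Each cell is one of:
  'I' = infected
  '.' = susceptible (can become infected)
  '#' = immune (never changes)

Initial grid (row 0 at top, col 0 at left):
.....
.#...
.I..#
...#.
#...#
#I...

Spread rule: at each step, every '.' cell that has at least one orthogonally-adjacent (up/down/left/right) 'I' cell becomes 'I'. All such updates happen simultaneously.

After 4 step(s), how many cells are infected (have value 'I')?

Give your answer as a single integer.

Step 0 (initial): 2 infected
Step 1: +5 new -> 7 infected
Step 2: +7 new -> 14 infected
Step 3: +5 new -> 19 infected
Step 4: +3 new -> 22 infected

Answer: 22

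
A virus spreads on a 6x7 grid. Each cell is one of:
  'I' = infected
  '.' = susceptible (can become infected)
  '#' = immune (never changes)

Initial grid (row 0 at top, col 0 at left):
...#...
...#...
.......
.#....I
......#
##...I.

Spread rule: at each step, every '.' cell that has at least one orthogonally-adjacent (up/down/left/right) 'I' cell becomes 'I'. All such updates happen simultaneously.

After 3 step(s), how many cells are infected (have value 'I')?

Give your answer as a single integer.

Answer: 18

Derivation:
Step 0 (initial): 2 infected
Step 1: +5 new -> 7 infected
Step 2: +5 new -> 12 infected
Step 3: +6 new -> 18 infected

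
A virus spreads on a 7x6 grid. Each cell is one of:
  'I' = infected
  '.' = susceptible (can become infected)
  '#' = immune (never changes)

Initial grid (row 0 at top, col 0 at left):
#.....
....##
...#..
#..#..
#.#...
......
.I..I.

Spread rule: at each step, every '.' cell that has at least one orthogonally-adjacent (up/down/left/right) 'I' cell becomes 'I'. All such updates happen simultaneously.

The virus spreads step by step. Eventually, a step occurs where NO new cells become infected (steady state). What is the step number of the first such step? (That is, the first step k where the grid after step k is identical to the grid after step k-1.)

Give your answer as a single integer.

Step 0 (initial): 2 infected
Step 1: +6 new -> 8 infected
Step 2: +6 new -> 14 infected
Step 3: +4 new -> 18 infected
Step 4: +4 new -> 22 infected
Step 5: +4 new -> 26 infected
Step 6: +3 new -> 29 infected
Step 7: +2 new -> 31 infected
Step 8: +1 new -> 32 infected
Step 9: +1 new -> 33 infected
Step 10: +1 new -> 34 infected
Step 11: +0 new -> 34 infected

Answer: 11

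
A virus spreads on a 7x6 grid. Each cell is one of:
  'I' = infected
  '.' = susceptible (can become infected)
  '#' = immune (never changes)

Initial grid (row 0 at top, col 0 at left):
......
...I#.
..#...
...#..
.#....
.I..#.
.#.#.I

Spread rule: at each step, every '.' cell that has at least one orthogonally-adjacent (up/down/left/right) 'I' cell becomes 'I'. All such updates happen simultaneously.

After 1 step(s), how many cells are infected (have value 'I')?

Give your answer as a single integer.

Answer: 10

Derivation:
Step 0 (initial): 3 infected
Step 1: +7 new -> 10 infected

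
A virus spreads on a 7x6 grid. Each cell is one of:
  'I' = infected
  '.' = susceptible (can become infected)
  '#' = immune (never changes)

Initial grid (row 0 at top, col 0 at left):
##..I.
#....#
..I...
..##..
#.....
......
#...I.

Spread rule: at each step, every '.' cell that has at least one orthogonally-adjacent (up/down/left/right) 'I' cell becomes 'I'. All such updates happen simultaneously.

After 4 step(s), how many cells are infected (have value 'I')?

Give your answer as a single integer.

Answer: 33

Derivation:
Step 0 (initial): 3 infected
Step 1: +9 new -> 12 infected
Step 2: +10 new -> 22 infected
Step 3: +8 new -> 30 infected
Step 4: +3 new -> 33 infected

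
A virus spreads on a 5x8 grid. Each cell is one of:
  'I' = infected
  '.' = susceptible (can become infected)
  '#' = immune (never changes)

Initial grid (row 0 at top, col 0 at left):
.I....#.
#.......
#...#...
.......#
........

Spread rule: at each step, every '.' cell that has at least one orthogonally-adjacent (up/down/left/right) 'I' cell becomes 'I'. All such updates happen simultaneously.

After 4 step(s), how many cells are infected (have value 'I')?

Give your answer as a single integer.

Answer: 17

Derivation:
Step 0 (initial): 1 infected
Step 1: +3 new -> 4 infected
Step 2: +3 new -> 7 infected
Step 3: +4 new -> 11 infected
Step 4: +6 new -> 17 infected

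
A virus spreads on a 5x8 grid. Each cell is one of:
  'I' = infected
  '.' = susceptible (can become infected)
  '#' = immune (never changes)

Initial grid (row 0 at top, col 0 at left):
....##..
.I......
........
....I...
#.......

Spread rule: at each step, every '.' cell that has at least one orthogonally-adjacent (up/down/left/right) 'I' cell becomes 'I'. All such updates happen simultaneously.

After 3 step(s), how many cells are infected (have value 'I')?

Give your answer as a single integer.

Answer: 31

Derivation:
Step 0 (initial): 2 infected
Step 1: +8 new -> 10 infected
Step 2: +13 new -> 23 infected
Step 3: +8 new -> 31 infected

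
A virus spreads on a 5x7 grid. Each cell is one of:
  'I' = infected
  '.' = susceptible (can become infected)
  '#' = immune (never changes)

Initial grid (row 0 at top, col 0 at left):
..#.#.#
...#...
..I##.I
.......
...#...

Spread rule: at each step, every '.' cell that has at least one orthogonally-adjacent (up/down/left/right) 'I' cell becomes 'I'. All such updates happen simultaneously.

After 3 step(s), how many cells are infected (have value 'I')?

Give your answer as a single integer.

Step 0 (initial): 2 infected
Step 1: +6 new -> 8 infected
Step 2: +8 new -> 16 infected
Step 3: +8 new -> 24 infected

Answer: 24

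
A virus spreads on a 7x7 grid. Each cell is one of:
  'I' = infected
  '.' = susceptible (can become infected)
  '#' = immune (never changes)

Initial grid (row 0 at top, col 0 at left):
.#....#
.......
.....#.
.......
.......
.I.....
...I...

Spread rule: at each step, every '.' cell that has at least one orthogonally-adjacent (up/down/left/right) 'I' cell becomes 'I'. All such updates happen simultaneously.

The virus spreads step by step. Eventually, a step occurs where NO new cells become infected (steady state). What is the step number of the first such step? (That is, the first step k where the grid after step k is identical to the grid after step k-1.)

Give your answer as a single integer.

Answer: 9

Derivation:
Step 0 (initial): 2 infected
Step 1: +7 new -> 9 infected
Step 2: +7 new -> 16 infected
Step 3: +7 new -> 23 infected
Step 4: +7 new -> 30 infected
Step 5: +6 new -> 36 infected
Step 6: +5 new -> 41 infected
Step 7: +3 new -> 44 infected
Step 8: +2 new -> 46 infected
Step 9: +0 new -> 46 infected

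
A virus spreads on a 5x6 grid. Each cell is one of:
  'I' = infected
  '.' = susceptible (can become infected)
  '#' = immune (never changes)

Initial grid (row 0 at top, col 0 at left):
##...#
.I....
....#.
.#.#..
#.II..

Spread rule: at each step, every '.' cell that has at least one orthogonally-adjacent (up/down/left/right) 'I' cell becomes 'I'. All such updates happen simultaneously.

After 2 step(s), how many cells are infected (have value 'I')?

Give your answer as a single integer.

Answer: 15

Derivation:
Step 0 (initial): 3 infected
Step 1: +6 new -> 9 infected
Step 2: +6 new -> 15 infected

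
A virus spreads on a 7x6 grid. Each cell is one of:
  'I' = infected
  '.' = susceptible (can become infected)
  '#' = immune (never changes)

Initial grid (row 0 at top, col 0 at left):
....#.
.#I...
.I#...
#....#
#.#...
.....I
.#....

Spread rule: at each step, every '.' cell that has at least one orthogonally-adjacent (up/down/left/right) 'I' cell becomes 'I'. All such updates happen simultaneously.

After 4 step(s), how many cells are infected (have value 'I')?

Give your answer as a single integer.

Step 0 (initial): 3 infected
Step 1: +7 new -> 10 infected
Step 2: +10 new -> 20 infected
Step 3: +9 new -> 29 infected
Step 4: +4 new -> 33 infected

Answer: 33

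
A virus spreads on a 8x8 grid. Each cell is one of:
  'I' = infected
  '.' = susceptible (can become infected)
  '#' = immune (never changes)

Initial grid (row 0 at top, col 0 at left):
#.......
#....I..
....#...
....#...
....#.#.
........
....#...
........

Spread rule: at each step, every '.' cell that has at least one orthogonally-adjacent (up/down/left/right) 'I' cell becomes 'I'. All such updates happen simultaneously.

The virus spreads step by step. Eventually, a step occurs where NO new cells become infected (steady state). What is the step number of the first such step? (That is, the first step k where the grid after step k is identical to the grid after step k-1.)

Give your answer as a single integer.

Step 0 (initial): 1 infected
Step 1: +4 new -> 5 infected
Step 2: +6 new -> 11 infected
Step 3: +7 new -> 18 infected
Step 4: +6 new -> 24 infected
Step 5: +8 new -> 32 infected
Step 6: +7 new -> 39 infected
Step 7: +7 new -> 46 infected
Step 8: +5 new -> 51 infected
Step 9: +3 new -> 54 infected
Step 10: +2 new -> 56 infected
Step 11: +1 new -> 57 infected
Step 12: +0 new -> 57 infected

Answer: 12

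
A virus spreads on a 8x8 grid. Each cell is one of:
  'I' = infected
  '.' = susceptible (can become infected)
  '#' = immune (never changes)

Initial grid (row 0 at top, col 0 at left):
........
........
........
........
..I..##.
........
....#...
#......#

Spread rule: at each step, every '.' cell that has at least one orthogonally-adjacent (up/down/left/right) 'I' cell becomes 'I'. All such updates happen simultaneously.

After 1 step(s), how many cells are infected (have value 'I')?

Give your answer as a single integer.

Answer: 5

Derivation:
Step 0 (initial): 1 infected
Step 1: +4 new -> 5 infected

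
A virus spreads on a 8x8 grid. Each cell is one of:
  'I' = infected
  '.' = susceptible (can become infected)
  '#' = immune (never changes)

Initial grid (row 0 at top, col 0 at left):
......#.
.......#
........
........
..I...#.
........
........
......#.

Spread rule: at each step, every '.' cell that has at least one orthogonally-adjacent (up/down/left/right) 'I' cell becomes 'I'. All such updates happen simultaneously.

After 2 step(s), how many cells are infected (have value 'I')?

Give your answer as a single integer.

Answer: 13

Derivation:
Step 0 (initial): 1 infected
Step 1: +4 new -> 5 infected
Step 2: +8 new -> 13 infected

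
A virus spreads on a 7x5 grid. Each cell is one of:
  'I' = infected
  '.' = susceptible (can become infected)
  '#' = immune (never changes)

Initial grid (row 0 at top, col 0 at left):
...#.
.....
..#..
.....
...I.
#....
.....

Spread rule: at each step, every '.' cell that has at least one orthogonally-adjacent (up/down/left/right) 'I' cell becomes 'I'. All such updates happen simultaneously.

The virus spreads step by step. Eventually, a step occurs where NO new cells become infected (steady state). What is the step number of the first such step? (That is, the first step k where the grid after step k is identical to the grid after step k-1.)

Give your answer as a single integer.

Step 0 (initial): 1 infected
Step 1: +4 new -> 5 infected
Step 2: +7 new -> 12 infected
Step 3: +7 new -> 19 infected
Step 4: +5 new -> 24 infected
Step 5: +5 new -> 29 infected
Step 6: +2 new -> 31 infected
Step 7: +1 new -> 32 infected
Step 8: +0 new -> 32 infected

Answer: 8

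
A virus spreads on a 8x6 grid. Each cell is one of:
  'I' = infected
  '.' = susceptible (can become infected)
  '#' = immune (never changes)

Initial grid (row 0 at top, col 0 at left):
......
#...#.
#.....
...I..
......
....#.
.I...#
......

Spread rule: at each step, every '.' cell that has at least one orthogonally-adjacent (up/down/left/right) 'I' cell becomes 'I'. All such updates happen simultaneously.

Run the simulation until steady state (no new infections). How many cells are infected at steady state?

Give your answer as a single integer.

Answer: 43

Derivation:
Step 0 (initial): 2 infected
Step 1: +8 new -> 10 infected
Step 2: +14 new -> 24 infected
Step 3: +9 new -> 33 infected
Step 4: +6 new -> 39 infected
Step 5: +3 new -> 42 infected
Step 6: +1 new -> 43 infected
Step 7: +0 new -> 43 infected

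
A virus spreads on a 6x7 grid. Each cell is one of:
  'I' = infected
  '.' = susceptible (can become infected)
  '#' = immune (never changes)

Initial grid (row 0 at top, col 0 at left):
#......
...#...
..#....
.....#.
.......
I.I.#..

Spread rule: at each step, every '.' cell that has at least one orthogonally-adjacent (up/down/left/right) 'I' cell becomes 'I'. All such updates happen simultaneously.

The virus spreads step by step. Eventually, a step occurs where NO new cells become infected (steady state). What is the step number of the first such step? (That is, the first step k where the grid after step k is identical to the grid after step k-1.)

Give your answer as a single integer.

Answer: 10

Derivation:
Step 0 (initial): 2 infected
Step 1: +4 new -> 6 infected
Step 2: +4 new -> 10 infected
Step 3: +4 new -> 14 infected
Step 4: +5 new -> 19 infected
Step 5: +4 new -> 23 infected
Step 6: +6 new -> 29 infected
Step 7: +4 new -> 33 infected
Step 8: +3 new -> 36 infected
Step 9: +1 new -> 37 infected
Step 10: +0 new -> 37 infected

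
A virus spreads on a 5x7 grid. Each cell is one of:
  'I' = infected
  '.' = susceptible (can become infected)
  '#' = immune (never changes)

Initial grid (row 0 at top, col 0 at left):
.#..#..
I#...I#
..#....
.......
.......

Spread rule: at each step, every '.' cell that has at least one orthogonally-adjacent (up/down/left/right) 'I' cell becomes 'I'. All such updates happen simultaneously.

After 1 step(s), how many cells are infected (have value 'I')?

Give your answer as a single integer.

Step 0 (initial): 2 infected
Step 1: +5 new -> 7 infected

Answer: 7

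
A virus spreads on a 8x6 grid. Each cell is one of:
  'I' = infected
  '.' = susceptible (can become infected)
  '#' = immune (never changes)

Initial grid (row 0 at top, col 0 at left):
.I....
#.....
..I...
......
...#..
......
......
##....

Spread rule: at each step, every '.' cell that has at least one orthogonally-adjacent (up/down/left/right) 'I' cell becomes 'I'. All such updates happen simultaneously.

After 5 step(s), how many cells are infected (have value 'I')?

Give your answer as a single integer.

Answer: 37

Derivation:
Step 0 (initial): 2 infected
Step 1: +7 new -> 9 infected
Step 2: +7 new -> 16 infected
Step 3: +7 new -> 23 infected
Step 4: +8 new -> 31 infected
Step 5: +6 new -> 37 infected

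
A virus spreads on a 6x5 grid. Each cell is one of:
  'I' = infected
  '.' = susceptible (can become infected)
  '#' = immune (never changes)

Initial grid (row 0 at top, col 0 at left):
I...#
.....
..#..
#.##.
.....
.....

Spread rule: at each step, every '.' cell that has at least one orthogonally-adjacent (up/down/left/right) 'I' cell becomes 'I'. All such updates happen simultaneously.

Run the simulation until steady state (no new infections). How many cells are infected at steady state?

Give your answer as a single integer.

Answer: 25

Derivation:
Step 0 (initial): 1 infected
Step 1: +2 new -> 3 infected
Step 2: +3 new -> 6 infected
Step 3: +3 new -> 9 infected
Step 4: +2 new -> 11 infected
Step 5: +3 new -> 14 infected
Step 6: +4 new -> 18 infected
Step 7: +4 new -> 22 infected
Step 8: +2 new -> 24 infected
Step 9: +1 new -> 25 infected
Step 10: +0 new -> 25 infected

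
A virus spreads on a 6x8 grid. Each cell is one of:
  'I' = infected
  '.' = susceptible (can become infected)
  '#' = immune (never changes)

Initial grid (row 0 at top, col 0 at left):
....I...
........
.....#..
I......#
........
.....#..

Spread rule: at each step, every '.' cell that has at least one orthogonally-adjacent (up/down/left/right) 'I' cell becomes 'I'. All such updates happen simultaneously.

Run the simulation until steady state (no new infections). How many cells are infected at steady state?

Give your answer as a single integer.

Step 0 (initial): 2 infected
Step 1: +6 new -> 8 infected
Step 2: +10 new -> 18 infected
Step 3: +12 new -> 30 infected
Step 4: +6 new -> 36 infected
Step 5: +5 new -> 41 infected
Step 6: +1 new -> 42 infected
Step 7: +2 new -> 44 infected
Step 8: +1 new -> 45 infected
Step 9: +0 new -> 45 infected

Answer: 45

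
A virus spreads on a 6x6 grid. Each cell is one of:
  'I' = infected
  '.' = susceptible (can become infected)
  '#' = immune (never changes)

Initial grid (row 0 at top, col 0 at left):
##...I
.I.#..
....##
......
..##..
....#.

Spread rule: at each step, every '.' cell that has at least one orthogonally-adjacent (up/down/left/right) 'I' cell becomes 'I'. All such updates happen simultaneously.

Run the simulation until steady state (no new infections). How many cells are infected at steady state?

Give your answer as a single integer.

Step 0 (initial): 2 infected
Step 1: +5 new -> 7 infected
Step 2: +6 new -> 13 infected
Step 3: +4 new -> 17 infected
Step 4: +3 new -> 20 infected
Step 5: +3 new -> 23 infected
Step 6: +3 new -> 26 infected
Step 7: +1 new -> 27 infected
Step 8: +1 new -> 28 infected
Step 9: +0 new -> 28 infected

Answer: 28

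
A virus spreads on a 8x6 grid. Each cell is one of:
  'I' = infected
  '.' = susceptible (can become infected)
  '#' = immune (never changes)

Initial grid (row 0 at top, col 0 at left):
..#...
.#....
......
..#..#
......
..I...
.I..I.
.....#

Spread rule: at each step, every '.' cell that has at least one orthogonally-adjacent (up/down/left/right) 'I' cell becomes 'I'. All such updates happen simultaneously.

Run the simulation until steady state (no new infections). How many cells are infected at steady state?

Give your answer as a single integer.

Answer: 43

Derivation:
Step 0 (initial): 3 infected
Step 1: +10 new -> 13 infected
Step 2: +8 new -> 21 infected
Step 3: +5 new -> 26 infected
Step 4: +4 new -> 30 infected
Step 5: +5 new -> 35 infected
Step 6: +5 new -> 40 infected
Step 7: +2 new -> 42 infected
Step 8: +1 new -> 43 infected
Step 9: +0 new -> 43 infected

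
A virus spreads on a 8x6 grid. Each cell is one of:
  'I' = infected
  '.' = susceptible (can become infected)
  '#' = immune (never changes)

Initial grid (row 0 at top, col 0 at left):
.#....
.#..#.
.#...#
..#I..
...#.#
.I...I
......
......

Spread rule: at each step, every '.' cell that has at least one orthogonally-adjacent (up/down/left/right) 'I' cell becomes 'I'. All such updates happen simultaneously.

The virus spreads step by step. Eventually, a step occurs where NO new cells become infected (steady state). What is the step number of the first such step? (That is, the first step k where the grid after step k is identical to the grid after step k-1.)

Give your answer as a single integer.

Step 0 (initial): 3 infected
Step 1: +8 new -> 11 infected
Step 2: +14 new -> 25 infected
Step 3: +7 new -> 32 infected
Step 4: +4 new -> 36 infected
Step 5: +2 new -> 38 infected
Step 6: +2 new -> 40 infected
Step 7: +0 new -> 40 infected

Answer: 7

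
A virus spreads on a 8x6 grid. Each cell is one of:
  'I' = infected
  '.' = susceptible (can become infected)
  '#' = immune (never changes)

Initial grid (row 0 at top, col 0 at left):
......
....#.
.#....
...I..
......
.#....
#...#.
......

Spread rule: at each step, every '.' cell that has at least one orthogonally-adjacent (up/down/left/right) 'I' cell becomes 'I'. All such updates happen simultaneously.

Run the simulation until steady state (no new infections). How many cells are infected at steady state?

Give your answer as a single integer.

Answer: 43

Derivation:
Step 0 (initial): 1 infected
Step 1: +4 new -> 5 infected
Step 2: +8 new -> 13 infected
Step 3: +9 new -> 22 infected
Step 4: +9 new -> 31 infected
Step 5: +8 new -> 39 infected
Step 6: +3 new -> 42 infected
Step 7: +1 new -> 43 infected
Step 8: +0 new -> 43 infected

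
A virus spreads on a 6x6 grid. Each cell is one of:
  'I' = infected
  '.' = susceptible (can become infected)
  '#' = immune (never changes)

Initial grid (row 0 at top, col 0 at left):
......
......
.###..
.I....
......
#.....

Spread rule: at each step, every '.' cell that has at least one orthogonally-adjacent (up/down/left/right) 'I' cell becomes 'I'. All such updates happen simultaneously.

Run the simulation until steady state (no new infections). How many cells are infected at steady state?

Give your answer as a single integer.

Step 0 (initial): 1 infected
Step 1: +3 new -> 4 infected
Step 2: +5 new -> 9 infected
Step 3: +4 new -> 13 infected
Step 4: +6 new -> 19 infected
Step 5: +6 new -> 25 infected
Step 6: +5 new -> 30 infected
Step 7: +2 new -> 32 infected
Step 8: +0 new -> 32 infected

Answer: 32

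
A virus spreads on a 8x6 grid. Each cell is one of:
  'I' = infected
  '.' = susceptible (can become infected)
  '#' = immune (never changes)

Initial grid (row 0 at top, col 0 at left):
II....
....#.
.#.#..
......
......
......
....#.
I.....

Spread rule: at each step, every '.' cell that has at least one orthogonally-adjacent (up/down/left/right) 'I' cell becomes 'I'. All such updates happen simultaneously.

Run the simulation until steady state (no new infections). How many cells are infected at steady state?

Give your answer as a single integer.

Answer: 44

Derivation:
Step 0 (initial): 3 infected
Step 1: +5 new -> 8 infected
Step 2: +6 new -> 14 infected
Step 3: +8 new -> 22 infected
Step 4: +7 new -> 29 infected
Step 5: +5 new -> 34 infected
Step 6: +5 new -> 39 infected
Step 7: +4 new -> 43 infected
Step 8: +1 new -> 44 infected
Step 9: +0 new -> 44 infected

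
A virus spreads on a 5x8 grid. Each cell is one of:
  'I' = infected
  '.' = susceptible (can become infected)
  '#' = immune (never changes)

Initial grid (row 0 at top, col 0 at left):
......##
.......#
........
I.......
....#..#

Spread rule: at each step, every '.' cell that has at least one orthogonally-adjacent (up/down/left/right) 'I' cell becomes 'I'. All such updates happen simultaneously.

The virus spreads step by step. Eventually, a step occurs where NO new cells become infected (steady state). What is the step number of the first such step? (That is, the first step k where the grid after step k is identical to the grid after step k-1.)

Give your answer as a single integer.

Answer: 9

Derivation:
Step 0 (initial): 1 infected
Step 1: +3 new -> 4 infected
Step 2: +4 new -> 8 infected
Step 3: +5 new -> 13 infected
Step 4: +5 new -> 18 infected
Step 5: +4 new -> 22 infected
Step 6: +5 new -> 27 infected
Step 7: +5 new -> 32 infected
Step 8: +3 new -> 35 infected
Step 9: +0 new -> 35 infected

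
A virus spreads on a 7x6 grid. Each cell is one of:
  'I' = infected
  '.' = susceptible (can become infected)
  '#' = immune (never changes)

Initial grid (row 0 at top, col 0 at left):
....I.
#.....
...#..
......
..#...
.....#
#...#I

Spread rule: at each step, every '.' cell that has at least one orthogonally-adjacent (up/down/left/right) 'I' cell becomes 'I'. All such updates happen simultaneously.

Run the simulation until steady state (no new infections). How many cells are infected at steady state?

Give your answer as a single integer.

Answer: 36

Derivation:
Step 0 (initial): 2 infected
Step 1: +3 new -> 5 infected
Step 2: +4 new -> 9 infected
Step 3: +4 new -> 13 infected
Step 4: +6 new -> 19 infected
Step 5: +5 new -> 24 infected
Step 6: +3 new -> 27 infected
Step 7: +4 new -> 31 infected
Step 8: +3 new -> 34 infected
Step 9: +2 new -> 36 infected
Step 10: +0 new -> 36 infected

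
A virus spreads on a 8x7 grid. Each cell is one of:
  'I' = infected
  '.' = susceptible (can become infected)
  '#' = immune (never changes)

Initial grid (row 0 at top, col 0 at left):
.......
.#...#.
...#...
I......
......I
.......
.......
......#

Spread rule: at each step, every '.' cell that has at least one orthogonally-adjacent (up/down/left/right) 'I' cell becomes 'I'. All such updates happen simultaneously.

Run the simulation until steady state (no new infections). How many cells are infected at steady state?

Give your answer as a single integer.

Step 0 (initial): 2 infected
Step 1: +6 new -> 8 infected
Step 2: +10 new -> 18 infected
Step 3: +12 new -> 30 infected
Step 4: +10 new -> 40 infected
Step 5: +8 new -> 48 infected
Step 6: +4 new -> 52 infected
Step 7: +0 new -> 52 infected

Answer: 52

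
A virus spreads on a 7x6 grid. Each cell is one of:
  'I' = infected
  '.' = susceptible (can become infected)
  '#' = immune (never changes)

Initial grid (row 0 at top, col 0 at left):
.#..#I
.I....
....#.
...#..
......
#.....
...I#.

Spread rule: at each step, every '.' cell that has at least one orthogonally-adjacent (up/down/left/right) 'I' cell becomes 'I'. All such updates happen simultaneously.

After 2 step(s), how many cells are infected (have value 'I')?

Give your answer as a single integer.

Step 0 (initial): 3 infected
Step 1: +6 new -> 9 infected
Step 2: +12 new -> 21 infected

Answer: 21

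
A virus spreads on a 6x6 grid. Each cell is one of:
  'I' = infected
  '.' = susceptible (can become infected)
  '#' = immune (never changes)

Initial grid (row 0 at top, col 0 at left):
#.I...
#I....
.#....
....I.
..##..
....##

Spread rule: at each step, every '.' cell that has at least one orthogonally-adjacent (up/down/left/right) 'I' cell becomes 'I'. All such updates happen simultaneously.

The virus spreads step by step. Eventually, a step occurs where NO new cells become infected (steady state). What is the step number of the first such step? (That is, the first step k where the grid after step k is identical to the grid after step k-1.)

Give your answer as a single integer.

Answer: 8

Derivation:
Step 0 (initial): 3 infected
Step 1: +7 new -> 10 infected
Step 2: +8 new -> 18 infected
Step 3: +3 new -> 21 infected
Step 4: +2 new -> 23 infected
Step 5: +3 new -> 26 infected
Step 6: +2 new -> 28 infected
Step 7: +1 new -> 29 infected
Step 8: +0 new -> 29 infected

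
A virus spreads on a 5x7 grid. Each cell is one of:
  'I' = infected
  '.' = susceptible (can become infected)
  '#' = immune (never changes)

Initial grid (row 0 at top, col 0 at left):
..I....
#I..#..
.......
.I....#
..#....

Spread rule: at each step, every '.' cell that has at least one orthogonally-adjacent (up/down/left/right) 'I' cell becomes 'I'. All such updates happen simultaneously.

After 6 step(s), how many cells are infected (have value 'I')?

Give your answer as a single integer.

Answer: 31

Derivation:
Step 0 (initial): 3 infected
Step 1: +7 new -> 10 infected
Step 2: +7 new -> 17 infected
Step 3: +4 new -> 21 infected
Step 4: +5 new -> 26 infected
Step 5: +3 new -> 29 infected
Step 6: +2 new -> 31 infected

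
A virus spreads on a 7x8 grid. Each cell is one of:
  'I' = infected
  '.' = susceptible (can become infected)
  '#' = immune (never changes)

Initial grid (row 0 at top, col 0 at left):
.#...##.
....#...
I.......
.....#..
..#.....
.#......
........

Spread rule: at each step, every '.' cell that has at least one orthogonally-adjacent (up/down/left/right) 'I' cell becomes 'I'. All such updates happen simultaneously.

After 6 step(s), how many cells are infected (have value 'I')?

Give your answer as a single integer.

Answer: 30

Derivation:
Step 0 (initial): 1 infected
Step 1: +3 new -> 4 infected
Step 2: +5 new -> 9 infected
Step 3: +5 new -> 14 infected
Step 4: +5 new -> 19 infected
Step 5: +5 new -> 24 infected
Step 6: +6 new -> 30 infected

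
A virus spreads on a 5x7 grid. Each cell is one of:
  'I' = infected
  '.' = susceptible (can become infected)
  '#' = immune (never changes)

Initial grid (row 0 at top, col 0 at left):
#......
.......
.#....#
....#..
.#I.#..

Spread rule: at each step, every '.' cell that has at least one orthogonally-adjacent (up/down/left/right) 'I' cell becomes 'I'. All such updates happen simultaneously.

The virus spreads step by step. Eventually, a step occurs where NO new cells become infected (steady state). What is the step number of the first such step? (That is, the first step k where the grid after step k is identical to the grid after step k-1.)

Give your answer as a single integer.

Answer: 9

Derivation:
Step 0 (initial): 1 infected
Step 1: +2 new -> 3 infected
Step 2: +3 new -> 6 infected
Step 3: +3 new -> 9 infected
Step 4: +6 new -> 15 infected
Step 5: +5 new -> 20 infected
Step 6: +3 new -> 23 infected
Step 7: +4 new -> 27 infected
Step 8: +2 new -> 29 infected
Step 9: +0 new -> 29 infected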